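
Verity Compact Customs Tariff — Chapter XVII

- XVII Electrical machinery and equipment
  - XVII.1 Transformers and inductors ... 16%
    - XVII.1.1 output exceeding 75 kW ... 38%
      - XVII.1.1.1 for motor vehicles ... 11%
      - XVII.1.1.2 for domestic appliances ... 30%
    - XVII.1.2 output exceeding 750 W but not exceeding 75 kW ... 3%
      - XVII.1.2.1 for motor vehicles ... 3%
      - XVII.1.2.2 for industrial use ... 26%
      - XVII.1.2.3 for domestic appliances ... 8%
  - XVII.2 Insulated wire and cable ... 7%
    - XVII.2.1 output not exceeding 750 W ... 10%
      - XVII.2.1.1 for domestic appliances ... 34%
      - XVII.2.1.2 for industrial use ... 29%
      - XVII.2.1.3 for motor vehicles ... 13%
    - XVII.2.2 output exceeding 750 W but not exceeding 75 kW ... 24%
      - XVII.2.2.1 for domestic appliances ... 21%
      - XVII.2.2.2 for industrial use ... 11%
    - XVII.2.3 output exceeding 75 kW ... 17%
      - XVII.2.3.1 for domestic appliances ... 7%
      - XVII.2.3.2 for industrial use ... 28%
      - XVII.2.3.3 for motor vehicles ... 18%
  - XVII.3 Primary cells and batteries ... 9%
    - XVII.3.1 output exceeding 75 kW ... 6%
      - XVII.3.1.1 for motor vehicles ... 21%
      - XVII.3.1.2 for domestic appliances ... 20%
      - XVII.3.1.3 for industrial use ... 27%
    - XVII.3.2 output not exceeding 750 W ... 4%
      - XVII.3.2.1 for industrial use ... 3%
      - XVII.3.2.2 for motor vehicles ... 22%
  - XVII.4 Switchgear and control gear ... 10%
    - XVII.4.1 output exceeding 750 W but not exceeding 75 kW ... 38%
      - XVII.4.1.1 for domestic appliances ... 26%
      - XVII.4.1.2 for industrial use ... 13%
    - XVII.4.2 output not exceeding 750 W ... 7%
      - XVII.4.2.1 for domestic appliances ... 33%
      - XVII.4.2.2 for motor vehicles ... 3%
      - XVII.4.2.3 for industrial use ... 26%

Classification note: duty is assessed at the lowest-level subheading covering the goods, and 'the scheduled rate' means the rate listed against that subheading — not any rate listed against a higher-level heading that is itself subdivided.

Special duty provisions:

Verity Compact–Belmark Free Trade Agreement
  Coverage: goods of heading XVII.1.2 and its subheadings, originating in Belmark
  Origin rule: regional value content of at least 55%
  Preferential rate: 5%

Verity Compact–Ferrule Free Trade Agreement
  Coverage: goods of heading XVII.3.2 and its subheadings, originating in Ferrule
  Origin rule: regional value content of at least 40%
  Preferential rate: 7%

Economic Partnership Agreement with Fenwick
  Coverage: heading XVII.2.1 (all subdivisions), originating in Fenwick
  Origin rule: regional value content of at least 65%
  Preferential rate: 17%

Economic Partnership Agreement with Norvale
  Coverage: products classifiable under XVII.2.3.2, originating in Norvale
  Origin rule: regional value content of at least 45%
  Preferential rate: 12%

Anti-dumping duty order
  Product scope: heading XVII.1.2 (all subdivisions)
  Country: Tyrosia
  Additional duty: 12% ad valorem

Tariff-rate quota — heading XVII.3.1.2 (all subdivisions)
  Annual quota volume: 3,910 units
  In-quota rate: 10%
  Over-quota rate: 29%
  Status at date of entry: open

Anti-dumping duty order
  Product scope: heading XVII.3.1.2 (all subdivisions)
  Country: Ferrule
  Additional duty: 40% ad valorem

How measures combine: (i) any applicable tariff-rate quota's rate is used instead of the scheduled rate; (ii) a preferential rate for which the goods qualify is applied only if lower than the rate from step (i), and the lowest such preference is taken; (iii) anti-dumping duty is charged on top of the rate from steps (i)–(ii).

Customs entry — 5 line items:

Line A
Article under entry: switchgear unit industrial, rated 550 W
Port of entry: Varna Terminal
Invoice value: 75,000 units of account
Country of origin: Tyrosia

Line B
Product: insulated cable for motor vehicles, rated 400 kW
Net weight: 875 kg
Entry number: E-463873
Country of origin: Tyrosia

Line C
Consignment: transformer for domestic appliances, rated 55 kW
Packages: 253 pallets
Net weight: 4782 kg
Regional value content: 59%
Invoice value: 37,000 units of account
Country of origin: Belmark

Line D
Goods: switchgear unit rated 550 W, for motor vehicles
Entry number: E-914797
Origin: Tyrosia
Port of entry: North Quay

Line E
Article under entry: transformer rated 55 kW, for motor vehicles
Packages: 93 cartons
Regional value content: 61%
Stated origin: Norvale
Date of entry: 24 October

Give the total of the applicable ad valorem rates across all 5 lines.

55%

Line A: switchgear unit → XVII.4; rated 550 W → XVII.4.2; industrial → XVII.4.2.3. Scheduled 26%. No special measure applies. → 26%.
Line B: insulated cable → XVII.2; rated 400 kW → XVII.2.3; for motor vehicles → XVII.2.3.3. Scheduled 18%. No special measure applies. → 18%.
Line C: transformer → XVII.1; rated 55 kW → XVII.1.2; for domestic appliances → XVII.1.2.3. Scheduled 8%. Belmark agreement on XVII.1.2: RVC ≥ 55% → 5% available; preferential 5%. → 5%.
Line D: switchgear unit → XVII.4; rated 550 W → XVII.4.2; for motor vehicles → XVII.4.2.2. Scheduled 3%. No special measure applies. → 3%.
Line E: transformer → XVII.1; rated 55 kW → XVII.1.2; for motor vehicles → XVII.1.2.1. Scheduled 3%. Norvale agreement on XVII.2.3.2: XVII.1.2.1 not covered. → 3%.
Sum: 26% + 18% + 5% + 3% + 3% = 55%.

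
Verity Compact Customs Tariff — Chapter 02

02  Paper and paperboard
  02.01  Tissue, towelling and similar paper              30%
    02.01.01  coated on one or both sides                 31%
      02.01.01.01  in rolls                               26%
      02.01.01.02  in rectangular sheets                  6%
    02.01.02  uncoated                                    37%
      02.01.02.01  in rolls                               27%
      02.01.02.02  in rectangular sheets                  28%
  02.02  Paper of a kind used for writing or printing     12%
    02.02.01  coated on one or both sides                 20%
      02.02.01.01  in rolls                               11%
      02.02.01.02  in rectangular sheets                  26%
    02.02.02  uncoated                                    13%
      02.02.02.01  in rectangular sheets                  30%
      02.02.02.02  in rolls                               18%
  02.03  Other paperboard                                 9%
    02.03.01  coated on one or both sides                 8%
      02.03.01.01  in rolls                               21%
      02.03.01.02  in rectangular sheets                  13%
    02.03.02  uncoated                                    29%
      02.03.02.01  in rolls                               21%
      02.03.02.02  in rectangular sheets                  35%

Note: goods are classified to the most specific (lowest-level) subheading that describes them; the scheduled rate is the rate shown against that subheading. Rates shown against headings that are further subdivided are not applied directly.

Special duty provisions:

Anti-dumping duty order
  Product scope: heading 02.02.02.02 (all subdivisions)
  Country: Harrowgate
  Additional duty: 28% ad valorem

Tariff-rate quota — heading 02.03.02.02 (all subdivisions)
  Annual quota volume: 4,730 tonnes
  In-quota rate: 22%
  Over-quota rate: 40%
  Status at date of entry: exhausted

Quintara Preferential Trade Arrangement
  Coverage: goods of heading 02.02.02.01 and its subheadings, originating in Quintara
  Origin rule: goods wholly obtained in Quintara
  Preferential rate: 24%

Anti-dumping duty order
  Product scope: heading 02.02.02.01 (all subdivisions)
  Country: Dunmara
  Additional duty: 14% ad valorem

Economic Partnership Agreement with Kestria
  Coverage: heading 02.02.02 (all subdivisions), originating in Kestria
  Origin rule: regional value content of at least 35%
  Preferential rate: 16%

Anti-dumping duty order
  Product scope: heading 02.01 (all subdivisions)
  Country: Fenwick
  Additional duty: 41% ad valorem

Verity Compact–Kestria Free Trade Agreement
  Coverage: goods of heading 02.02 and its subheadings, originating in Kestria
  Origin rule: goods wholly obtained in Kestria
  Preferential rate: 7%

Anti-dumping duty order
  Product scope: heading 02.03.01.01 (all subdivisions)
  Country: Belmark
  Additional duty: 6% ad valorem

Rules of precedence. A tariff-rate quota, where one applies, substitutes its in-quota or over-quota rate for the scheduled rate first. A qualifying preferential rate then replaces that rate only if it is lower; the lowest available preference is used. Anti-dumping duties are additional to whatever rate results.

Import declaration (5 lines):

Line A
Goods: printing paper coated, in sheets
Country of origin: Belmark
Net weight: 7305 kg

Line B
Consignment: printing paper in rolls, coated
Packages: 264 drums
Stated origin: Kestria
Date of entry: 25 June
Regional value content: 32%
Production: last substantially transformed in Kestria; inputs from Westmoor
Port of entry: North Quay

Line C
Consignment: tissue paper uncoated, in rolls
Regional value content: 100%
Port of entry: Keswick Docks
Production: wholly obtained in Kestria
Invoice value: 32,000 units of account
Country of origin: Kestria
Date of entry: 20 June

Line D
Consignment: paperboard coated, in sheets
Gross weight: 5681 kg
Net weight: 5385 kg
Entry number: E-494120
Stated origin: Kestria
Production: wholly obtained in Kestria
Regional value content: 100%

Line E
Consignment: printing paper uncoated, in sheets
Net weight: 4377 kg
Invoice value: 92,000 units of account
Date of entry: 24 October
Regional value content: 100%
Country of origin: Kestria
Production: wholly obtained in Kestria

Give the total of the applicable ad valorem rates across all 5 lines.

Line A: printing paper → 02.02; coated → 02.02.01; in sheets → 02.02.01.02. Scheduled 26%. No special measure applies. → 26%.
Line B: printing paper → 02.02; coated → 02.02.01; in rolls → 02.02.01.01. Scheduled 11%. Kestria agreement on 02.02.02: 02.02.01.01 not covered; Kestria agreement on 02.02: not wholly obtained. → 11%.
Line C: tissue paper → 02.01; uncoated → 02.01.02; in rolls → 02.01.02.01. Scheduled 27%. Kestria agreement on 02.02.02: 02.01.02.01 not covered; Kestria agreement on 02.02: 02.01.02.01 not covered. → 27%.
Line D: paperboard → 02.03; coated → 02.03.01; in sheets → 02.03.01.02. Scheduled 13%. Kestria agreement on 02.02.02: 02.03.01.02 not covered; Kestria agreement on 02.02: 02.03.01.02 not covered. → 13%.
Line E: printing paper → 02.02; uncoated → 02.02.02; in sheets → 02.02.02.01. Scheduled 30%. Kestria agreement on 02.02.02: RVC ≥ 35% → 16% available; Kestria agreement on 02.02: wholly obtained → 7% available; preferential 7%. → 7%.
Sum: 26% + 11% + 27% + 13% + 7% = 84%.

84%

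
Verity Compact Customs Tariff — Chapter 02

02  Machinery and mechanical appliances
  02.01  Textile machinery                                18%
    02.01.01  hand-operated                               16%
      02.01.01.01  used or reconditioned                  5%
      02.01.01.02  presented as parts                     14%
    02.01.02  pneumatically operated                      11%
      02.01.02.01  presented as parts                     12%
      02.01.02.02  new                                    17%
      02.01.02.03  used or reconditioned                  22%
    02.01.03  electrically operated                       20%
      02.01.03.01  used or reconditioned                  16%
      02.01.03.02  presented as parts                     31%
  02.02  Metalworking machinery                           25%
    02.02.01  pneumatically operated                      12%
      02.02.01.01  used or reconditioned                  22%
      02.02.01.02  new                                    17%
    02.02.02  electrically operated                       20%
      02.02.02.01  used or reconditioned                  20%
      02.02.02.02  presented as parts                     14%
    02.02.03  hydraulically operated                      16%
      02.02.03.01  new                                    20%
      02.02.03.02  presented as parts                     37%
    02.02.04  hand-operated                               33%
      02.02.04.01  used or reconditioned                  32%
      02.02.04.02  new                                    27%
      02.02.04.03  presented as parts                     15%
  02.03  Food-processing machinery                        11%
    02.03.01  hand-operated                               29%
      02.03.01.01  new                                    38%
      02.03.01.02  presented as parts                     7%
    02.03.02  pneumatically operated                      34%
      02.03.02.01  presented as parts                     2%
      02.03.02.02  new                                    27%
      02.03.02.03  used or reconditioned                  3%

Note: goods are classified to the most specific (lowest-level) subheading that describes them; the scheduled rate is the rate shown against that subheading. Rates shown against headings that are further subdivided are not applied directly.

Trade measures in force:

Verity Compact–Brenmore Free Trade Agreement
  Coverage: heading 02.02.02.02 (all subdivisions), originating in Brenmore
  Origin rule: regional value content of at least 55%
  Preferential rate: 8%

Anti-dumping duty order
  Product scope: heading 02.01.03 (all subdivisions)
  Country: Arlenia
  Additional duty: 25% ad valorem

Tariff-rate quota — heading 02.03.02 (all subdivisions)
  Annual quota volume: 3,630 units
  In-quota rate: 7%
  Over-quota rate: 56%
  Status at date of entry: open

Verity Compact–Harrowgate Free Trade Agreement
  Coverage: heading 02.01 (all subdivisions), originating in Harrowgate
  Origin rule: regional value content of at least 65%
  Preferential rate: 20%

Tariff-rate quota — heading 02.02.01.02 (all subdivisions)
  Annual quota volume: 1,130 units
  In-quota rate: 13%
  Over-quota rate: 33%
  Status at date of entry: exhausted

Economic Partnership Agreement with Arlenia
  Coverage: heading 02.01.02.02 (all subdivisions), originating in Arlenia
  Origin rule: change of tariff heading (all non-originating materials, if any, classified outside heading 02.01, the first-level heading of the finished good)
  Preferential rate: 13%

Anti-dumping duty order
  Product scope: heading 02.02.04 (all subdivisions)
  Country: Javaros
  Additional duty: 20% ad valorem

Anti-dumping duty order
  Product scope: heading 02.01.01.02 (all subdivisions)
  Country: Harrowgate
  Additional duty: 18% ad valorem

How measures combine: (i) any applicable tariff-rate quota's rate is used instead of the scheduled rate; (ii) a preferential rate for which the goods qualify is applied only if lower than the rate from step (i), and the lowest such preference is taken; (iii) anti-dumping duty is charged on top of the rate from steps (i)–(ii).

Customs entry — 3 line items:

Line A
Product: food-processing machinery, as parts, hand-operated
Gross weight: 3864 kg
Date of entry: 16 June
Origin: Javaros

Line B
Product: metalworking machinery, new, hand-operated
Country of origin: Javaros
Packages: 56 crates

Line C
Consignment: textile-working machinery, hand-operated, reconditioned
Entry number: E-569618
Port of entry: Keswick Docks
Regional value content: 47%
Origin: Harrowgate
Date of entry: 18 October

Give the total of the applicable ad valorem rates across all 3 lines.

59%

Line A: food-processing → 02.03; hand-operated → 02.03.01; as parts → 02.03.01.02. Scheduled 7%. No special measure applies. → 7%.
Line B: metalworking → 02.02; hand-operated → 02.02.04; new → 02.02.04.02. Scheduled 27%. anti-dumping (Javaros, 02.02.04): +20%; total 27% + 20% = 47%. → 47%.
Line C: textile-working → 02.01; hand-operated → 02.01.01; reconditioned → 02.01.01.01. Scheduled 5%. Harrowgate agreement on 02.01: RVC < 65%. → 5%.
Sum: 7% + 47% + 5% = 59%.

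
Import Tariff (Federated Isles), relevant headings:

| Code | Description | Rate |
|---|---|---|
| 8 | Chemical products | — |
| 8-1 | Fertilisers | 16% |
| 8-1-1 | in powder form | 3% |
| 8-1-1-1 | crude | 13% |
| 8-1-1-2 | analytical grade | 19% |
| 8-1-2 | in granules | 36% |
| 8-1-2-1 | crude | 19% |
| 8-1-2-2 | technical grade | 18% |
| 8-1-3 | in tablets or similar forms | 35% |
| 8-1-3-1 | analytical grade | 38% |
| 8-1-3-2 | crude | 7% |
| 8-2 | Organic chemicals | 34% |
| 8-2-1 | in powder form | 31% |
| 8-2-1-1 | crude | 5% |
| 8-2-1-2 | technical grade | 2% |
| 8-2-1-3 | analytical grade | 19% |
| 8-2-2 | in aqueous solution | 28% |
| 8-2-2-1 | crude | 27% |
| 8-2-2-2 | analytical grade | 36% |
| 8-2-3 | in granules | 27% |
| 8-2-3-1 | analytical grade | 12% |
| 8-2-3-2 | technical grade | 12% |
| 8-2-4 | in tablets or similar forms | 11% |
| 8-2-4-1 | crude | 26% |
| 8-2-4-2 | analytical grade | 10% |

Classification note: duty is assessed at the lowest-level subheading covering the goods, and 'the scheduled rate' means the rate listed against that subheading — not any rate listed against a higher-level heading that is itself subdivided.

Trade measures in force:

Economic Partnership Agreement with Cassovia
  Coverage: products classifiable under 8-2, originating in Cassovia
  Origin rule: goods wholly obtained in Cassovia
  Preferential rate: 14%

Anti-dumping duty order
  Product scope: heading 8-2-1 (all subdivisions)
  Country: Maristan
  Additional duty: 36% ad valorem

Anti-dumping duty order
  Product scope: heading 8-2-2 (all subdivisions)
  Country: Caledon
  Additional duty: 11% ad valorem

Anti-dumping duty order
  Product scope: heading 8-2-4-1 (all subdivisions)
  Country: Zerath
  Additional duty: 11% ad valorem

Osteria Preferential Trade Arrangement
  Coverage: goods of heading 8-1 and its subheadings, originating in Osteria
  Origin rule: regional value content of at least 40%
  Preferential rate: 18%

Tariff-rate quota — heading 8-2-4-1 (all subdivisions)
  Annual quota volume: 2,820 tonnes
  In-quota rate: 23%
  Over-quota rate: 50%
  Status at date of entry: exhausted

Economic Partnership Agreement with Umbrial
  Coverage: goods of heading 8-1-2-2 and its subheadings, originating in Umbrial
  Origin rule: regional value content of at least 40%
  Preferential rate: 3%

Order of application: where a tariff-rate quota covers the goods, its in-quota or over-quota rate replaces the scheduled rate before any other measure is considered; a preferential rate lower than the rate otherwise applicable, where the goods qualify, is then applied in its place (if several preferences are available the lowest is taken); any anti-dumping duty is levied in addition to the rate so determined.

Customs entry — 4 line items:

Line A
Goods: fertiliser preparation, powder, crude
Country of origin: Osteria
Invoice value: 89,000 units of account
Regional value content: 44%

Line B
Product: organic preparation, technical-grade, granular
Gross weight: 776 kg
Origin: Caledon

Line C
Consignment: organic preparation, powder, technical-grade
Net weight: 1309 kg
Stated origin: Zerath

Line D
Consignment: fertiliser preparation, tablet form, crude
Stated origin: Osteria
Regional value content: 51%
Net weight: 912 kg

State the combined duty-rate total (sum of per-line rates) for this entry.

Line A: fertiliser → 8-1; powder → 8-1-1; crude → 8-1-1-1. Scheduled 13%. Osteria agreement on 8-1: RVC ≥ 40% → 18% available; preference 18% not lower than 13% → no reduction. → 13%.
Line B: organic → 8-2; granular → 8-2-3; technical-grade → 8-2-3-2. Scheduled 12%. No special measure applies. → 12%.
Line C: organic → 8-2; powder → 8-2-1; technical-grade → 8-2-1-2. Scheduled 2%. No special measure applies. → 2%.
Line D: fertiliser → 8-1; tablet form → 8-1-3; crude → 8-1-3-2. Scheduled 7%. Osteria agreement on 8-1: RVC ≥ 40% → 18% available; preference 18% not lower than 7% → no reduction. → 7%.
Sum: 13% + 12% + 2% + 7% = 34%.

34%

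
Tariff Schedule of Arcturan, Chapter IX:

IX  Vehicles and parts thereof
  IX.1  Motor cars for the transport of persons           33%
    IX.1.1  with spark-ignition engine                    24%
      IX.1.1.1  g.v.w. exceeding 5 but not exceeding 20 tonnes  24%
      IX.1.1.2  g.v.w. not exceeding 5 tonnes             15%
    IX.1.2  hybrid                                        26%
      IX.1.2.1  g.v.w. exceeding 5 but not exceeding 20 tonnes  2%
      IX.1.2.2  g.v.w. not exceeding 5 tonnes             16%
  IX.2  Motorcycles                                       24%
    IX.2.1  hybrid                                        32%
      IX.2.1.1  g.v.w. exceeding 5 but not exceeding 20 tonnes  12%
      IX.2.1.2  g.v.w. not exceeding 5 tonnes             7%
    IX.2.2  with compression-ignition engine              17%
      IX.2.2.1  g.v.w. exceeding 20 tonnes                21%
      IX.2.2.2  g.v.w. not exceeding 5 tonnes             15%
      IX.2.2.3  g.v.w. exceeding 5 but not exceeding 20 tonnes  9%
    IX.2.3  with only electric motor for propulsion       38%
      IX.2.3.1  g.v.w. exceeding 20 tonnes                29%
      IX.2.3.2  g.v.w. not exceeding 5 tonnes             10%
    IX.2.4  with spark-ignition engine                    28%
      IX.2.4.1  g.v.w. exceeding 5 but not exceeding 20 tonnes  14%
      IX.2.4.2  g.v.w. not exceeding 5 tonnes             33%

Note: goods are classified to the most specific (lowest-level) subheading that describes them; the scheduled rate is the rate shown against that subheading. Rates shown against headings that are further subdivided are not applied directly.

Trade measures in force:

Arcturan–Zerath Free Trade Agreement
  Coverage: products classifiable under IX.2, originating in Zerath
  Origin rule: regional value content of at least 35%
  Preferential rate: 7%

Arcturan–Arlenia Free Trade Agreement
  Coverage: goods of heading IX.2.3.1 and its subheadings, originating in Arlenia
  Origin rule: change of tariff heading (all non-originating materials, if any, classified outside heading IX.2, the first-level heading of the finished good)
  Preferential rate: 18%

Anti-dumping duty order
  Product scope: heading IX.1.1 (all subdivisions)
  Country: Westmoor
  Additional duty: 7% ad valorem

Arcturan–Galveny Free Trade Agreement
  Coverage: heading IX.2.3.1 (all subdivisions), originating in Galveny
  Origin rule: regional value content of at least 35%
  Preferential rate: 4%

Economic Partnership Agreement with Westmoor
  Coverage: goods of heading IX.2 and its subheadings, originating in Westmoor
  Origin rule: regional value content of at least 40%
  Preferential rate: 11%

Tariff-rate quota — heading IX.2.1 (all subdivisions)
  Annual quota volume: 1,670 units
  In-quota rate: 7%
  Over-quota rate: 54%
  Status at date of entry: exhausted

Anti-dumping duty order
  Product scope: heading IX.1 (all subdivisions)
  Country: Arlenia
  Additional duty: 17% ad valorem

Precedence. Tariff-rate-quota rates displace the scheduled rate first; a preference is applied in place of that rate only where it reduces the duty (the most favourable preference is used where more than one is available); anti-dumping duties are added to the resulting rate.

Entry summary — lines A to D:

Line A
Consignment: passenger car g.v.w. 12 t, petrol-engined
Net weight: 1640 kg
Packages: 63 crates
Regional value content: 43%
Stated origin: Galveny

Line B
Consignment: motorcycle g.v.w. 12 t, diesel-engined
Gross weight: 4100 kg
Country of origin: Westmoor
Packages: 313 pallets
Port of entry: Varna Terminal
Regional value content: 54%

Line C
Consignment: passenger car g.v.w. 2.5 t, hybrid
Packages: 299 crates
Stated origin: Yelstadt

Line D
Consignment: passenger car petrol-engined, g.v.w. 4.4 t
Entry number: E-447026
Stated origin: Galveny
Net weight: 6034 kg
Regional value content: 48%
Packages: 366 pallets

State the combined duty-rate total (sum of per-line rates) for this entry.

64%

Line A: passenger car → IX.1; petrol-engined → IX.1.1; g.v.w. 12 t → IX.1.1.1. Scheduled 24%. Galveny agreement on IX.2.3.1: IX.1.1.1 not covered. → 24%.
Line B: motorcycle → IX.2; diesel-engined → IX.2.2; g.v.w. 12 t → IX.2.2.3. Scheduled 9%. Westmoor agreement on IX.2: RVC ≥ 40% → 11% available; preference 11% not lower than 9% → no reduction. → 9%.
Line C: passenger car → IX.1; hybrid → IX.1.2; g.v.w. 2.5 t → IX.1.2.2. Scheduled 16%. No special measure applies. → 16%.
Line D: passenger car → IX.1; petrol-engined → IX.1.1; g.v.w. 4.4 t → IX.1.1.2. Scheduled 15%. Galveny agreement on IX.2.3.1: IX.1.1.2 not covered. → 15%.
Sum: 24% + 9% + 16% + 15% = 64%.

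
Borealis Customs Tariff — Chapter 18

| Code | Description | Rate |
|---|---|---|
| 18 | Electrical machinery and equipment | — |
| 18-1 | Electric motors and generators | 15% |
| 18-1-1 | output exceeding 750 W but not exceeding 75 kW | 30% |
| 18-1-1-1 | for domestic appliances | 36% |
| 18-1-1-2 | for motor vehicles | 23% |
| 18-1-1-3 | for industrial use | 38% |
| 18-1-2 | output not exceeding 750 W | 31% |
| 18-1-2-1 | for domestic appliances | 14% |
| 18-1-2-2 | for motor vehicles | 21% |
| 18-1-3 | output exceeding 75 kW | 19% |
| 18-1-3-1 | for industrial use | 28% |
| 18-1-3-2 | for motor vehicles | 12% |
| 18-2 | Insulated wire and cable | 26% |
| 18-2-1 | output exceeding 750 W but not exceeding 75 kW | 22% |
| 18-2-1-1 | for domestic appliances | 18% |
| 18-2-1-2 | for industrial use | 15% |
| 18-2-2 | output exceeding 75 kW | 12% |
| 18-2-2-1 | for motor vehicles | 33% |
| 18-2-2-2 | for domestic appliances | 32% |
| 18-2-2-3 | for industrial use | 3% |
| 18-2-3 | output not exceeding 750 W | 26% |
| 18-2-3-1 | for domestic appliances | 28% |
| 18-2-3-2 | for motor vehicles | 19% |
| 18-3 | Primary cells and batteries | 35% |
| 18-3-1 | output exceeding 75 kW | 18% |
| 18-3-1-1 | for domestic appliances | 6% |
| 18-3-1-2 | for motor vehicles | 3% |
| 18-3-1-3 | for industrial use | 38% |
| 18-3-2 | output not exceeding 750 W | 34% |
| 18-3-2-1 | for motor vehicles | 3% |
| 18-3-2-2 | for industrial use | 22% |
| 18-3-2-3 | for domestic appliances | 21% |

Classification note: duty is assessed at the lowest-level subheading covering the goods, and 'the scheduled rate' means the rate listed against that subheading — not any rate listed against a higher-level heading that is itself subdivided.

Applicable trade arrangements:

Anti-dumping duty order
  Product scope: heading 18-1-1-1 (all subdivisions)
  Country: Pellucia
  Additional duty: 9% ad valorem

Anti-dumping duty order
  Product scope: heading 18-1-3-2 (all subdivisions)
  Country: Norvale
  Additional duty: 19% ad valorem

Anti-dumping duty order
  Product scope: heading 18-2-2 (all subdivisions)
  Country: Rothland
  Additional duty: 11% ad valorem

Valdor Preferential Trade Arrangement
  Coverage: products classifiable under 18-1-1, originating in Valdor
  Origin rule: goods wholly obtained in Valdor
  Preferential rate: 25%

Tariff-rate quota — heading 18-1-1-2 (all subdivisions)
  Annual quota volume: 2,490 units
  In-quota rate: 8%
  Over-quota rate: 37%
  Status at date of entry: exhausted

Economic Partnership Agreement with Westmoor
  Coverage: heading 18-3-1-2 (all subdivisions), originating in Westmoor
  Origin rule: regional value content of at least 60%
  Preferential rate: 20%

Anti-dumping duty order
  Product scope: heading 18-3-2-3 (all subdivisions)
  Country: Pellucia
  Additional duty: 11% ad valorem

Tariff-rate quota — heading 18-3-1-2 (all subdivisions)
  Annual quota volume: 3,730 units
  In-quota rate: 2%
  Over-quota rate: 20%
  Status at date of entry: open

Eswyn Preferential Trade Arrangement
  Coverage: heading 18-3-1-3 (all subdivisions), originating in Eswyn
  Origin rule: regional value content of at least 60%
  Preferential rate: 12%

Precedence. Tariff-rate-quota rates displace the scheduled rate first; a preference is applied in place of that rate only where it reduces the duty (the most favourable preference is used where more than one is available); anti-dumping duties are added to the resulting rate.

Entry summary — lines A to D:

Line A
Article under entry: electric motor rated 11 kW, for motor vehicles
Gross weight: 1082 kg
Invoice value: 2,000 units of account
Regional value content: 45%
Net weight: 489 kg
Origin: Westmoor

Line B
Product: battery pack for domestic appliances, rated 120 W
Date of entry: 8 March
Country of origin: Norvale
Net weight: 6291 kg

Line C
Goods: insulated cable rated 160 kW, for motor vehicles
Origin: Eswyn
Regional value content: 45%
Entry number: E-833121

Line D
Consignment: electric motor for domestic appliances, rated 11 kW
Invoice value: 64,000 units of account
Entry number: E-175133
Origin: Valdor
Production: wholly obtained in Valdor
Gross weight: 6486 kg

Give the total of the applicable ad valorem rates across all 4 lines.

116%

Line A: electric motor → 18-1; rated 11 kW → 18-1-1; for motor vehicles → 18-1-1-2. Scheduled 23%. quota on 18-1-1-2 exhausted → over-quota 37%; Westmoor agreement on 18-3-1-2: 18-1-1-2 not covered. → 37%.
Line B: battery pack → 18-3; rated 120 W → 18-3-2; for domestic appliances → 18-3-2-3. Scheduled 21%. No special measure applies. → 21%.
Line C: insulated cable → 18-2; rated 160 kW → 18-2-2; for motor vehicles → 18-2-2-1. Scheduled 33%. Eswyn agreement on 18-3-1-3: 18-2-2-1 not covered. → 33%.
Line D: electric motor → 18-1; rated 11 kW → 18-1-1; for domestic appliances → 18-1-1-1. Scheduled 36%. Valdor agreement on 18-1-1: wholly obtained → 25% available; preferential 25%. → 25%.
Sum: 37% + 21% + 33% + 25% = 116%.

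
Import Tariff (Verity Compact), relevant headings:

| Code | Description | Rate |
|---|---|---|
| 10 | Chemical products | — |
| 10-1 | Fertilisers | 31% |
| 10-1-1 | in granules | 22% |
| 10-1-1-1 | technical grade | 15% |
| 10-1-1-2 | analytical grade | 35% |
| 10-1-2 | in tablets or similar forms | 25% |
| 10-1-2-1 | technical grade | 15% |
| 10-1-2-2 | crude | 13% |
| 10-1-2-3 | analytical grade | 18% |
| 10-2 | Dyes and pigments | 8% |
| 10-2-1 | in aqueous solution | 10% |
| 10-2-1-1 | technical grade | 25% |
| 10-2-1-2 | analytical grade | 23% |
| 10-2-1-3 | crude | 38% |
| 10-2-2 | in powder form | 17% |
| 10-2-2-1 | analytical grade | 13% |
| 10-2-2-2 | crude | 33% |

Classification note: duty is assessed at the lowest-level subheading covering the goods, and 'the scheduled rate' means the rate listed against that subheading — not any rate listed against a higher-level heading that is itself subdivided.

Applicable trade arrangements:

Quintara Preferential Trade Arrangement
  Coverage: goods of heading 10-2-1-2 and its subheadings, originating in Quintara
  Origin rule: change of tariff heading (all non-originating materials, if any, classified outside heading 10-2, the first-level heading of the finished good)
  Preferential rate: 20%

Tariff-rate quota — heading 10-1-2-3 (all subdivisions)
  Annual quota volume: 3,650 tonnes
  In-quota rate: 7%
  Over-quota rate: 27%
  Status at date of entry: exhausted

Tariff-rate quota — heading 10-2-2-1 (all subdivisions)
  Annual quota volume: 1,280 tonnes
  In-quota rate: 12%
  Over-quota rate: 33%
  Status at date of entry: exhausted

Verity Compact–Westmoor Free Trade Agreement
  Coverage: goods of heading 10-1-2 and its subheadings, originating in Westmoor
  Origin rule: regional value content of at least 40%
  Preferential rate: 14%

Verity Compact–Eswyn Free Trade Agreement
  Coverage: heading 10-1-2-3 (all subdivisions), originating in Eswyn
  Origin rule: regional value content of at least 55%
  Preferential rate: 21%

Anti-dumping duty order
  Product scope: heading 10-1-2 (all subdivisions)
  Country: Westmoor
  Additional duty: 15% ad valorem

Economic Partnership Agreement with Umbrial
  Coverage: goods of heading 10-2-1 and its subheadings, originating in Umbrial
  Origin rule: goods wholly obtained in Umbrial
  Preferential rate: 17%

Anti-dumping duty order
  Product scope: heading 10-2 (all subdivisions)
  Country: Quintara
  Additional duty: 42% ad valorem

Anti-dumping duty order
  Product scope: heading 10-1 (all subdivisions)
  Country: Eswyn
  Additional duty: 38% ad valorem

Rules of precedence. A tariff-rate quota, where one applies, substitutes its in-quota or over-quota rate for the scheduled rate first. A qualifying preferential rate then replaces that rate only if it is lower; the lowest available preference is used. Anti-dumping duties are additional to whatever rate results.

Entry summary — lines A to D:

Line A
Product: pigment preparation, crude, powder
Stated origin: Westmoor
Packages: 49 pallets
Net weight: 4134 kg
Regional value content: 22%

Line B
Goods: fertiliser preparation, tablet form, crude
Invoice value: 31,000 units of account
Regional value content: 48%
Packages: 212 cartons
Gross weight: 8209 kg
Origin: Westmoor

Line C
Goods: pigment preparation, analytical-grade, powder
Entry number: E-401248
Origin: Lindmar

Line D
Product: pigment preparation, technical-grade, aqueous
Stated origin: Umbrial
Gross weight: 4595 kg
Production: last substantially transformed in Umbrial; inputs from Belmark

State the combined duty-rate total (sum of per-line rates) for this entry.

Line A: pigment → 10-2; powder → 10-2-2; crude → 10-2-2-2. Scheduled 33%. Westmoor agreement on 10-1-2: 10-2-2-2 not covered. → 33%.
Line B: fertiliser → 10-1; tablet form → 10-1-2; crude → 10-1-2-2. Scheduled 13%. Westmoor agreement on 10-1-2: RVC ≥ 40% → 14% available; preference 14% not lower than 13% → no reduction; anti-dumping (Westmoor, 10-1-2): +15%; total 13% + 15% = 28%. → 28%.
Line C: pigment → 10-2; powder → 10-2-2; analytical-grade → 10-2-2-1. Scheduled 13%. quota on 10-2-2-1 exhausted → over-quota 33%. → 33%.
Line D: pigment → 10-2; aqueous → 10-2-1; technical-grade → 10-2-1-1. Scheduled 25%. Umbrial agreement on 10-2-1: not wholly obtained. → 25%.
Sum: 33% + 28% + 33% + 25% = 119%.

119%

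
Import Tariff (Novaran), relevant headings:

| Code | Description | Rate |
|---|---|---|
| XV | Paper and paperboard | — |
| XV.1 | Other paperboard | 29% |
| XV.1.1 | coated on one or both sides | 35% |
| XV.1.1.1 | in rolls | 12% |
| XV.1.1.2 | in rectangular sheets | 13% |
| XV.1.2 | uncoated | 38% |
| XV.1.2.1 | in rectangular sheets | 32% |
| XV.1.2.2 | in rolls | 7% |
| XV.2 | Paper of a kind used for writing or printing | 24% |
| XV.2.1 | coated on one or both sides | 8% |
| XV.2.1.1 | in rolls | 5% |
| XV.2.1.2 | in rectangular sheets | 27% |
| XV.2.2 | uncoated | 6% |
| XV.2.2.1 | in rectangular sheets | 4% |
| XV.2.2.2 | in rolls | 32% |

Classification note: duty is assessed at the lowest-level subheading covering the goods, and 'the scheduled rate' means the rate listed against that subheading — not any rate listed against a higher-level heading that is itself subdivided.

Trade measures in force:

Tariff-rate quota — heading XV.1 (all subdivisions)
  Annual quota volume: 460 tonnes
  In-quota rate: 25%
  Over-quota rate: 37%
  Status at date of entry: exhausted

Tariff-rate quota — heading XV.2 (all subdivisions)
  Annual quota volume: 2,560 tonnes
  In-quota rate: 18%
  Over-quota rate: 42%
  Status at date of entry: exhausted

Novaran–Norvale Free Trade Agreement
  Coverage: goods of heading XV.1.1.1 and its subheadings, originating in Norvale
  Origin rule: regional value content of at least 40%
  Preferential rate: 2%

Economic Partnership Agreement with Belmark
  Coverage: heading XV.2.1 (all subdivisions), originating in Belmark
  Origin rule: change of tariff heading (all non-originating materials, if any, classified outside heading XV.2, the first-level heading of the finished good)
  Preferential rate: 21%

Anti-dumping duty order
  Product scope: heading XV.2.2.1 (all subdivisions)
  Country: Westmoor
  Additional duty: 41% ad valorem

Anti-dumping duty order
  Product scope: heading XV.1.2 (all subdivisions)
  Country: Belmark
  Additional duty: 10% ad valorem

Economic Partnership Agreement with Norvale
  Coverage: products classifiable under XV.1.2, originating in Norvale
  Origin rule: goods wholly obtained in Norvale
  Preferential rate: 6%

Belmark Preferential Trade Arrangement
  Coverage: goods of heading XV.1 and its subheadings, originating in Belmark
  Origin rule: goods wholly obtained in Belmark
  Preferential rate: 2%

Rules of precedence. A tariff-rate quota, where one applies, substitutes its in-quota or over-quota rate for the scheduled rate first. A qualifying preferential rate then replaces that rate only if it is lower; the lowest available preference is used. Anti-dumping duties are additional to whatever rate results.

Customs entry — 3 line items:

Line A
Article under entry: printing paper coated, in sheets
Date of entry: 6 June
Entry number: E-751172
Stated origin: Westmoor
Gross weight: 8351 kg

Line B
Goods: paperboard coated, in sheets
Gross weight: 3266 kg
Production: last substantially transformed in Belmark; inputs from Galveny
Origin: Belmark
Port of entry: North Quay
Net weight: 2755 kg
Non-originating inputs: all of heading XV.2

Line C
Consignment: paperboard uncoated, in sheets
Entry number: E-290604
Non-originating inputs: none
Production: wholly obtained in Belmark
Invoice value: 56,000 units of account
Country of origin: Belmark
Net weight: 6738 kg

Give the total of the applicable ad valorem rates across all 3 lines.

91%

Line A: printing paper → XV.2; coated → XV.2.1; in sheets → XV.2.1.2. Scheduled 27%. quota on XV.2 exhausted → over-quota 42%. → 42%.
Line B: paperboard → XV.1; coated → XV.1.1; in sheets → XV.1.1.2. Scheduled 13%. quota on XV.1 exhausted → over-quota 37%; Belmark agreement on XV.2.1: XV.1.1.2 not covered; Belmark agreement on XV.1: not wholly obtained. → 37%.
Line C: paperboard → XV.1; uncoated → XV.1.2; in sheets → XV.1.2.1. Scheduled 32%. quota on XV.1 exhausted → over-quota 37%; Belmark agreement on XV.2.1: XV.1.2.1 not covered; Belmark agreement on XV.1: wholly obtained → 2% available; preferential 2%; anti-dumping (Belmark, XV.1.2): +10%; total 2% + 10% = 12%. → 12%.
Sum: 42% + 37% + 12% = 91%.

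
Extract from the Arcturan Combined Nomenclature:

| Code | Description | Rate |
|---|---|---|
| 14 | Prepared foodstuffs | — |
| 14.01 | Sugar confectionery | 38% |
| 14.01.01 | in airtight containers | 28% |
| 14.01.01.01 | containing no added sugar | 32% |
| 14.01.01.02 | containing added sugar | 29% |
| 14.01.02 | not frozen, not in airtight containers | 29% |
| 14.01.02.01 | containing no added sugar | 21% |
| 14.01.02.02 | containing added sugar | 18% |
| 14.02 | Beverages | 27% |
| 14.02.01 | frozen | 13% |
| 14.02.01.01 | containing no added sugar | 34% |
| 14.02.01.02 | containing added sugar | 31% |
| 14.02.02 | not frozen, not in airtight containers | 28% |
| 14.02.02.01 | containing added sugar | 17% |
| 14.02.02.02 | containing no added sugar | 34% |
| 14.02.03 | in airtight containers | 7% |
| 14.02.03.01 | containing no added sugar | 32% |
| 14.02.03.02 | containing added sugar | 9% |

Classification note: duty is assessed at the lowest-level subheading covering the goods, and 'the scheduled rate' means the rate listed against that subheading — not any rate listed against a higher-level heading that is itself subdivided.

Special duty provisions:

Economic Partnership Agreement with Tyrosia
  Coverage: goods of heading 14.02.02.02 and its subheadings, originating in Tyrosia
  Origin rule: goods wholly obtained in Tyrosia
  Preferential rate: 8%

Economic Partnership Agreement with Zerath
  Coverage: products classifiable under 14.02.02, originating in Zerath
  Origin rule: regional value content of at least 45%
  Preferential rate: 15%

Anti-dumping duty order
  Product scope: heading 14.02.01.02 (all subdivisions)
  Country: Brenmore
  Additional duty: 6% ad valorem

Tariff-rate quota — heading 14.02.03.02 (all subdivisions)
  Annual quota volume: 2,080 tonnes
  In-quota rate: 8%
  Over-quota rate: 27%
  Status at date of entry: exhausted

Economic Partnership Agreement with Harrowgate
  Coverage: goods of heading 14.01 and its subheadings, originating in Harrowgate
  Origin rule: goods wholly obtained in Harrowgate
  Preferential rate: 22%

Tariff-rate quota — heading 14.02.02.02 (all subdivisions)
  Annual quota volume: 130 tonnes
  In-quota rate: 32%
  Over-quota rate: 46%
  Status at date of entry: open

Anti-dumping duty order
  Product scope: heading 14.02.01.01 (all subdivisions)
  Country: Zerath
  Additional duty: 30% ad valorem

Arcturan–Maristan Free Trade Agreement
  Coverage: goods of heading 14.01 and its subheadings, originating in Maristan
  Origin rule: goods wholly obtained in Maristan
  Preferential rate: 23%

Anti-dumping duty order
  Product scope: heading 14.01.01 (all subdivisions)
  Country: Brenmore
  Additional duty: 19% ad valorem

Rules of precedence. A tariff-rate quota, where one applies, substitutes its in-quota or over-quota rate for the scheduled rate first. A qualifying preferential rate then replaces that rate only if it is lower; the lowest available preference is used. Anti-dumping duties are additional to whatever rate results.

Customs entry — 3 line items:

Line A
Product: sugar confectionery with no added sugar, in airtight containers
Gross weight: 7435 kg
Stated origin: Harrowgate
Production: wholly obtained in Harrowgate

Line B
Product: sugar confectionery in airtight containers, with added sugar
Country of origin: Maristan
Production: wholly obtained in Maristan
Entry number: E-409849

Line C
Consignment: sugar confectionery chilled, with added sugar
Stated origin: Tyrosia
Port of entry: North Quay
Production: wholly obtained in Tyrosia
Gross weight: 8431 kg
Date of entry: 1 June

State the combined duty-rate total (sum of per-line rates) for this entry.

Line A: sugar confectionery → 14.01; in airtight containers → 14.01.01; with no added sugar → 14.01.01.01. Scheduled 32%. Harrowgate agreement on 14.01: wholly obtained → 22% available; preferential 22%. → 22%.
Line B: sugar confectionery → 14.01; in airtight containers → 14.01.01; with added sugar → 14.01.01.02. Scheduled 29%. Maristan agreement on 14.01: wholly obtained → 23% available; preferential 23%. → 23%.
Line C: sugar confectionery → 14.01; chilled → 14.01.02; with added sugar → 14.01.02.02. Scheduled 18%. Tyrosia agreement on 14.02.02.02: 14.01.02.02 not covered. → 18%.
Sum: 22% + 23% + 18% = 63%.

63%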